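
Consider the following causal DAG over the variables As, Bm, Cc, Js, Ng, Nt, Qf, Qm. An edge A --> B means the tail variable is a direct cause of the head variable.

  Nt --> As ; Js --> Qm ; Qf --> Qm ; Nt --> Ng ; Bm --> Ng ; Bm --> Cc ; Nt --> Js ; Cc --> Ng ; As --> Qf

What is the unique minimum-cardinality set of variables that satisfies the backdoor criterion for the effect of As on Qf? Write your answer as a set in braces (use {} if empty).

Variables eligible for adjustment (non-descendants of As, excluding As and Qf): {Bm, Cc, Js, Ng, Nt}.
Backdoor paths from As to Qf:
  P1: As <- Nt -> Js -> Qm <- Qf
Each backdoor path contains an unconditioned collider, so every path is already blocked with the empty conditioning set:
  P1: blocked at collider Qm (neither it nor any descendant is in the conditioning set).
The empty set is therefore the unique smallest valid set.

{}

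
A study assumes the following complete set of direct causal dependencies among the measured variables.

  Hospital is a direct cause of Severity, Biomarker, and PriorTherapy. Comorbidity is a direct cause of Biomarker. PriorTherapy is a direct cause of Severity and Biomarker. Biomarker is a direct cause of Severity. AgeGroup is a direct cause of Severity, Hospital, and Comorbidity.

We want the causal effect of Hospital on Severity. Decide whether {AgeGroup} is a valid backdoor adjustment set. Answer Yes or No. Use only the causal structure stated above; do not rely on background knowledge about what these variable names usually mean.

Backdoor paths from Hospital to Severity (paths whose first edge points into Hospital):
  P1: Hospital <- AgeGroup -> Comorbidity -> Biomarker <- PriorTherapy -> Severity
  P2: Hospital <- AgeGroup -> Comorbidity -> Biomarker -> Severity
  P3: Hospital <- AgeGroup -> Severity
Condition 1 (no descendant of Hospital in the set): holds — descendants of Hospital are {Biomarker, PriorTherapy, Severity}; none are in {AgeGroup}.
Condition 2 (every backdoor path blocked by {AgeGroup}):
  P1: blocked at fork node AgeGroup ∈ conditioning set.
  P2: blocked at fork node AgeGroup ∈ conditioning set.
  P3: blocked at fork node AgeGroup ∈ conditioning set.
{AgeGroup} satisfies the backdoor criterion.

Yes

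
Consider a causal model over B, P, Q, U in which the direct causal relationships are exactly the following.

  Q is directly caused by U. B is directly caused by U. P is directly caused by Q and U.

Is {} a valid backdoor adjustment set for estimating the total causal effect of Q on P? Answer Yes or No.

Backdoor paths from Q to P (paths whose first edge points into Q):
  P1: Q <- U -> P
Condition 1 (no descendant of Q in the set): holds — descendants of Q are {P}; none are in {}.
Condition 2 (every backdoor path blocked by {}):
  P1: open — no interior node is in the conditioning set.
{} does not satisfy the backdoor criterion.

No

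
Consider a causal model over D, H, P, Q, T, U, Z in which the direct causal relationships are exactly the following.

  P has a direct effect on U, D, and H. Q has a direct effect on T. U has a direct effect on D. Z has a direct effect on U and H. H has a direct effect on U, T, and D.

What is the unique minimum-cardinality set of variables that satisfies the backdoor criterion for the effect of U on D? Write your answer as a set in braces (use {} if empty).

{H, P}

Variables eligible for adjustment (non-descendants of U, excluding U and D): {H, P, Q, T, Z}.
Backdoor paths from U to D:
  P1: U <- P -> H -> D
  P2: U <- P -> D
  P3: U <- Z -> H <- P -> D
  P4: U <- Z -> H -> D
  P5: U <- H <- P -> D
  P6: U <- H -> D
The empty set is not sufficient: P1 (U <- P -> H -> D) has no collider blocking it and no conditioned non-collider, so it is open.
Try {H, P}:
  P1: blocked at fork node P ∈ conditioning set.
  P2: blocked at fork node P ∈ conditioning set.
  P3: blocked at fork node P ∈ conditioning set.
  P4: blocked at chain node H ∈ conditioning set.
  P5: blocked at chain node H ∈ conditioning set.
  P6: blocked at fork node H ∈ conditioning set.
{H, P} contains no descendant of U and blocks every backdoor path.
Every element of {H, P} is needed (dropping H leaves P4 open; dropping P leaves P2 open), so no proper subset is valid.
Among all size-2 subsets of the eligible variables, only {H, P} blocks every backdoor path, so it is the unique smallest valid adjustment set.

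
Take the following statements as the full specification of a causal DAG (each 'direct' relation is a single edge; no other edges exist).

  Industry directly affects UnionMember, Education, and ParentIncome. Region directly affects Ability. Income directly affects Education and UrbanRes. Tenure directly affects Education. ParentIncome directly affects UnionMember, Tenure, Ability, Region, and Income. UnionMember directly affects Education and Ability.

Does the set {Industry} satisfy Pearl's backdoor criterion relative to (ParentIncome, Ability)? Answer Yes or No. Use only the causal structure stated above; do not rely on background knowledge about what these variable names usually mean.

Backdoor paths from ParentIncome to Ability (paths whose first edge points into ParentIncome):
  P1: ParentIncome <- Industry -> UnionMember -> Ability
  P2: ParentIncome <- Industry -> Education <- UnionMember -> Ability
Condition 1 (no descendant of ParentIncome in the set): holds — descendants of ParentIncome are {Ability, Education, Income, Region, Tenure, UnionMember, UrbanRes}; none are in {Industry}.
Condition 2 (every backdoor path blocked by {Industry}):
  P1: blocked at fork node Industry ∈ conditioning set.
  P2: blocked at fork node Industry ∈ conditioning set.
{Industry} satisfies the backdoor criterion.

Yes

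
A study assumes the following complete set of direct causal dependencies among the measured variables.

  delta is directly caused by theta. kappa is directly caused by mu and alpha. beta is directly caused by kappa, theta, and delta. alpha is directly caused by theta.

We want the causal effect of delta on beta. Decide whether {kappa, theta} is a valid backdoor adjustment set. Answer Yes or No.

Backdoor paths from delta to beta (paths whose first edge points into delta):
  P1: delta <- theta -> alpha -> kappa -> beta
  P2: delta <- theta -> beta
Condition 1 (no descendant of delta in the set): holds — descendants of delta are {beta}; none are in {kappa, theta}.
Condition 2 (every backdoor path blocked by {kappa, theta}):
  P1: blocked at fork node theta ∈ conditioning set.
  P2: blocked at fork node theta ∈ conditioning set.
{kappa, theta} satisfies the backdoor criterion.

Yes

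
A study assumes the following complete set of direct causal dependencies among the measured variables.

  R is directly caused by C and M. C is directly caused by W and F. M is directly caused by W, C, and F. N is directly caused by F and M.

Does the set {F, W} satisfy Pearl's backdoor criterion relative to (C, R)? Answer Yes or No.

Backdoor paths from C to R (paths whose first edge points into C):
  P1: C <- F -> M -> R
  P2: C <- F -> N <- M -> R
  P3: C <- W -> M -> R
Condition 1 (no descendant of C in the set): holds — descendants of C are {M, N, R}; none are in {F, W}.
Condition 2 (every backdoor path blocked by {F, W}):
  P1: blocked at fork node F ∈ conditioning set.
  P2: blocked at fork node F ∈ conditioning set.
  P3: blocked at fork node W ∈ conditioning set.
{F, W} satisfies the backdoor criterion.

Yes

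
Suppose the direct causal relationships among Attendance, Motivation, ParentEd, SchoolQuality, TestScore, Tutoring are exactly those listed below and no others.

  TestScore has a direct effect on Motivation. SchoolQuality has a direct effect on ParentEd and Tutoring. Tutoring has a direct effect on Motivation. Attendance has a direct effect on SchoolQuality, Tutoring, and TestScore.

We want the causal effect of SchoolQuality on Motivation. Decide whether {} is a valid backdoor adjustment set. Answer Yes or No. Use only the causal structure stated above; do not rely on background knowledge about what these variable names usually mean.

No

Backdoor paths from SchoolQuality to Motivation (paths whose first edge points into SchoolQuality):
  P1: SchoolQuality <- Attendance -> Tutoring -> Motivation
  P2: SchoolQuality <- Attendance -> TestScore -> Motivation
Condition 1 (no descendant of SchoolQuality in the set): holds — descendants of SchoolQuality are {Motivation, ParentEd, Tutoring}; none are in {}.
Condition 2 (every backdoor path blocked by {}):
  P1: open — no interior node is in the conditioning set.
  P2: open — no interior node is in the conditioning set.
{} does not satisfy the backdoor criterion.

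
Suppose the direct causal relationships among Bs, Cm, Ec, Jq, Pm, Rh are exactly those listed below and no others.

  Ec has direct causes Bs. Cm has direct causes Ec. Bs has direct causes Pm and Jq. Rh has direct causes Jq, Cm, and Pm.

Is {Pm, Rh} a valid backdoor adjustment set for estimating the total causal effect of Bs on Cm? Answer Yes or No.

No

Backdoor paths from Bs to Cm (paths whose first edge points into Bs):
  P1: Bs <- Pm -> Rh <- Cm
  P2: Bs <- Jq -> Rh <- Cm
Condition 1 (no descendant of Bs in the set): FAILS — Rh is a descendant of Bs.
Condition 2 (every backdoor path blocked by {Pm, Rh}):
  P1: blocked at fork node Pm ∈ conditioning set.
  P2: open — collider(s) Rh are conditioned on (or have a conditioned descendant) and no non-collider on the path is in the set.
{Pm, Rh} does not satisfy the backdoor criterion.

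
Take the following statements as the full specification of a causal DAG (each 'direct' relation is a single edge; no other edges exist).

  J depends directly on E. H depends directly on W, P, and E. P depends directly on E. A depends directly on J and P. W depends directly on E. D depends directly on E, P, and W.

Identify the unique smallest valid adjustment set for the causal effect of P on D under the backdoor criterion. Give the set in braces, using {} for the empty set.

Variables eligible for adjustment (non-descendants of P, excluding P and D): {E, J, W}.
Backdoor paths from P to D:
  P1: P <- E -> W -> D
  P2: P <- E -> H <- W -> D
  P3: P <- E -> D
The empty set is not sufficient: P1 (P <- E -> W -> D) has no collider blocking it and no conditioned non-collider, so it is open.
Try {E}:
  P1: blocked at fork node E ∈ conditioning set.
  P2: blocked at fork node E ∈ conditioning set.
  P3: blocked at fork node E ∈ conditioning set.
{E} contains no descendant of P and blocks every backdoor path.
No other singleton works — e.g. {W} leaves P3 open — so {E} is the unique smallest valid adjustment set.

{E}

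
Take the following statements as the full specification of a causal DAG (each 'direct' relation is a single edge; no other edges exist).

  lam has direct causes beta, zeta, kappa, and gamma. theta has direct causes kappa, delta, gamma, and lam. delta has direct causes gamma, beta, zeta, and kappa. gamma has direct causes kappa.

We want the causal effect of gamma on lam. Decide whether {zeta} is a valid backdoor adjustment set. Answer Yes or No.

No

Backdoor paths from gamma to lam (paths whose first edge points into gamma):
  P1: gamma <- kappa -> delta <- zeta -> lam
  P2: gamma <- kappa -> delta <- beta -> lam
  P3: gamma <- kappa -> delta -> theta <- lam
  P4: gamma <- kappa -> lam
  P5: gamma <- kappa -> theta <- delta <- zeta -> lam
  P6: gamma <- kappa -> theta <- delta <- beta -> lam
  P7: gamma <- kappa -> theta <- lam
Condition 1 (no descendant of gamma in the set): holds — descendants of gamma are {delta, lam, theta}; none are in {zeta}.
Condition 2 (every backdoor path blocked by {zeta}):
  P1: blocked at collider delta (neither it nor any descendant is in the conditioning set).
  P2: blocked at collider delta (neither it nor any descendant is in the conditioning set).
  P3: blocked at collider theta (neither it nor any descendant is in the conditioning set).
  P4: open — no interior node is in the conditioning set.
  P5: blocked at collider theta (neither it nor any descendant is in the conditioning set).
  P6: blocked at collider theta (neither it nor any descendant is in the conditioning set).
  P7: blocked at collider theta (neither it nor any descendant is in the conditioning set).
{zeta} does not satisfy the backdoor criterion.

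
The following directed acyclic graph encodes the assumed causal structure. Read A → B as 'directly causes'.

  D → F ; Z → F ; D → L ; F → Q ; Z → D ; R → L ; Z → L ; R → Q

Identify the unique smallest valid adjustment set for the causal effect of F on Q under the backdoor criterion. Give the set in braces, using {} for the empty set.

Variables eligible for adjustment (non-descendants of F, excluding F and Q): {D, L, R, Z}.
Backdoor paths from F to Q:
  P1: F <- Z -> D -> L <- R -> Q
  P2: F <- Z -> L <- R -> Q
  P3: F <- D <- Z -> L <- R -> Q
  P4: F <- D -> L <- R -> Q
Each backdoor path contains an unconditioned collider, so every path is already blocked with the empty conditioning set:
  P1: blocked at collider L (neither it nor any descendant is in the conditioning set).
  P2: blocked at collider L (neither it nor any descendant is in the conditioning set).
  P3: blocked at collider L (neither it nor any descendant is in the conditioning set).
  P4: blocked at collider L (neither it nor any descendant is in the conditioning set).
The empty set is therefore the unique smallest valid set.

{}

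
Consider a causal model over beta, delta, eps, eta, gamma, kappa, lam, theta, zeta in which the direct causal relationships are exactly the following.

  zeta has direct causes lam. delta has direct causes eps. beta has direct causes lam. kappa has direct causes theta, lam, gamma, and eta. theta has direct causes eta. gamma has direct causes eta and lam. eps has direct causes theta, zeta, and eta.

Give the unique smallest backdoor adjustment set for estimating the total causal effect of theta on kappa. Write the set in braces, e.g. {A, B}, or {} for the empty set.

{eta}

Variables eligible for adjustment (non-descendants of theta, excluding theta and kappa): {beta, eta, gamma, lam, zeta}.
Backdoor paths from theta to kappa:
  P1: theta <- eta -> gamma <- lam -> kappa
  P2: theta <- eta -> gamma -> kappa
  P3: theta <- eta -> kappa
  P4: theta <- eta -> eps <- zeta <- lam -> gamma -> kappa
  P5: theta <- eta -> eps <- zeta <- lam -> kappa
The empty set is not sufficient: P2 (theta <- eta -> gamma -> kappa) has no collider blocking it and no conditioned non-collider, so it is open.
Try {eta}:
  P1: blocked at fork node eta ∈ conditioning set.
  P2: blocked at fork node eta ∈ conditioning set.
  P3: blocked at fork node eta ∈ conditioning set.
  P4: blocked at fork node eta ∈ conditioning set.
  P5: blocked at fork node eta ∈ conditioning set.
{eta} contains no descendant of theta and blocks every backdoor path.
No other singleton works — e.g. {lam} leaves P2 open — so {eta} is the unique smallest valid adjustment set.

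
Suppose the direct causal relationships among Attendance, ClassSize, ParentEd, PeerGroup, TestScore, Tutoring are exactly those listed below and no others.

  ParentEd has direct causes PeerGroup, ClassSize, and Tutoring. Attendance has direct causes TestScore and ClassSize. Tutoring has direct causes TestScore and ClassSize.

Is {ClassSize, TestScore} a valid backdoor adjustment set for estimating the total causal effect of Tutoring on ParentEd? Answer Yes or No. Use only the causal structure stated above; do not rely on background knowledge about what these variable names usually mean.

Yes

Backdoor paths from Tutoring to ParentEd (paths whose first edge points into Tutoring):
  P1: Tutoring <- ClassSize -> ParentEd
  P2: Tutoring <- TestScore -> Attendance <- ClassSize -> ParentEd
Condition 1 (no descendant of Tutoring in the set): holds — descendants of Tutoring are {ParentEd}; none are in {ClassSize, TestScore}.
Condition 2 (every backdoor path blocked by {ClassSize, TestScore}):
  P1: blocked at fork node ClassSize ∈ conditioning set.
  P2: blocked at fork node TestScore ∈ conditioning set.
{ClassSize, TestScore} satisfies the backdoor criterion.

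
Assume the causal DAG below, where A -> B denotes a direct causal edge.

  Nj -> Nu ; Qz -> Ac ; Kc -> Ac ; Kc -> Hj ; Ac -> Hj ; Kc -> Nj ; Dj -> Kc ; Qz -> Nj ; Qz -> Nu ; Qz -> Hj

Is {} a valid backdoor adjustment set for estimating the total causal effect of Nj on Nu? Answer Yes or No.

No

Backdoor paths from Nj to Nu (paths whose first edge points into Nj):
  P1: Nj <- Kc -> Ac <- Qz -> Nu
  P2: Nj <- Kc -> Ac -> Hj <- Qz -> Nu
  P3: Nj <- Kc -> Hj <- Qz -> Nu
  P4: Nj <- Kc -> Hj <- Ac <- Qz -> Nu
  P5: Nj <- Qz -> Nu
Condition 1 (no descendant of Nj in the set): holds — descendants of Nj are {Nu}; none are in {}.
Condition 2 (every backdoor path blocked by {}):
  P1: blocked at collider Ac (neither it nor any descendant is in the conditioning set).
  P2: blocked at collider Hj (neither it nor any descendant is in the conditioning set).
  P3: blocked at collider Hj (neither it nor any descendant is in the conditioning set).
  P4: blocked at collider Hj (neither it nor any descendant is in the conditioning set).
  P5: open — no interior node is in the conditioning set.
{} does not satisfy the backdoor criterion.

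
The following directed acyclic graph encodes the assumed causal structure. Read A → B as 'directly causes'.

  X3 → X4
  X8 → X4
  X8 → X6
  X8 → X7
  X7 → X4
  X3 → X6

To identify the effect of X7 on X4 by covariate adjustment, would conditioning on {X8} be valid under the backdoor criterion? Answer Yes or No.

Yes

Backdoor paths from X7 to X4 (paths whose first edge points into X7):
  P1: X7 <- X8 -> X6 <- X3 -> X4
  P2: X7 <- X8 -> X4
Condition 1 (no descendant of X7 in the set): holds — descendants of X7 are {X4}; none are in {X8}.
Condition 2 (every backdoor path blocked by {X8}):
  P1: blocked at fork node X8 ∈ conditioning set.
  P2: blocked at fork node X8 ∈ conditioning set.
{X8} satisfies the backdoor criterion.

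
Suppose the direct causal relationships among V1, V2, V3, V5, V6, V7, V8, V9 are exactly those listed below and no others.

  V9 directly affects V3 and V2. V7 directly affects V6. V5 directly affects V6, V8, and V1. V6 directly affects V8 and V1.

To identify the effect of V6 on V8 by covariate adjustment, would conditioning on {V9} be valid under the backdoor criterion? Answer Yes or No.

Backdoor paths from V6 to V8 (paths whose first edge points into V6):
  P1: V6 <- V5 -> V8
Condition 1 (no descendant of V6 in the set): holds — descendants of V6 are {V1, V8}; none are in {V9}.
Condition 2 (every backdoor path blocked by {V9}):
  P1: open — no interior node is in the conditioning set.
{V9} does not satisfy the backdoor criterion.

No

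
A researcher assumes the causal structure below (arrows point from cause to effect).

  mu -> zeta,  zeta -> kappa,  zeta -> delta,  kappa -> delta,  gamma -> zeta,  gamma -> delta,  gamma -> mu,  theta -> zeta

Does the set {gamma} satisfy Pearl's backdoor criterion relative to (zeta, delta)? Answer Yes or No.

Yes

Backdoor paths from zeta to delta (paths whose first edge points into zeta):
  P1: zeta <- gamma -> delta
  P2: zeta <- mu <- gamma -> delta
Condition 1 (no descendant of zeta in the set): holds — descendants of zeta are {delta, kappa}; none are in {gamma}.
Condition 2 (every backdoor path blocked by {gamma}):
  P1: blocked at fork node gamma ∈ conditioning set.
  P2: blocked at fork node gamma ∈ conditioning set.
{gamma} satisfies the backdoor criterion.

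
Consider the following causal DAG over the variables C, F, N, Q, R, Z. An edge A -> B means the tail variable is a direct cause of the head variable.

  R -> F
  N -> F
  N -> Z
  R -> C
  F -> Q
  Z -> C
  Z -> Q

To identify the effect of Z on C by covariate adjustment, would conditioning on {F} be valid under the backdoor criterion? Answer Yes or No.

Backdoor paths from Z to C (paths whose first edge points into Z):
  P1: Z <- N -> F <- R -> C
Condition 1 (no descendant of Z in the set): holds — descendants of Z are {C, Q}; none are in {F}.
Condition 2 (every backdoor path blocked by {F}):
  P1: open — collider(s) F are conditioned on (or have a conditioned descendant) and no non-collider on the path is in the set.
{F} does not satisfy the backdoor criterion.

No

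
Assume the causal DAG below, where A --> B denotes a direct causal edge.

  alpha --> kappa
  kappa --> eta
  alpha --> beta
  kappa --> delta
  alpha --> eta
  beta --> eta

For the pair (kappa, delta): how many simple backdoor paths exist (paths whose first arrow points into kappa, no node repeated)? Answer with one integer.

0

A backdoor path from kappa to delta is any simple undirected path whose first edge points into kappa (i.e. leaves kappa via a parent).
Parents of kappa: {alpha}.
No simple path from any parent of kappa reaches delta without revisiting kappa, so there are no backdoor paths.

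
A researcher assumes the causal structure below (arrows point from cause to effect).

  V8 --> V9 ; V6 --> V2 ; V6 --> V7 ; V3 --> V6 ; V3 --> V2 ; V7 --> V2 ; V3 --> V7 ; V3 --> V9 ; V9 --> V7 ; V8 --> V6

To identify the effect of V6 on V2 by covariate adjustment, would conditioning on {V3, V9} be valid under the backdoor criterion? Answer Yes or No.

Yes

Backdoor paths from V6 to V2 (paths whose first edge points into V6):
  P1: V6 <- V3 -> V9 -> V7 -> V2
  P2: V6 <- V3 -> V7 -> V2
  P3: V6 <- V3 -> V2
  P4: V6 <- V8 -> V9 <- V3 -> V7 -> V2
  P5: V6 <- V8 -> V9 <- V3 -> V2
  P6: V6 <- V8 -> V9 -> V7 <- V3 -> V2
  P7: V6 <- V8 -> V9 -> V7 -> V2
Condition 1 (no descendant of V6 in the set): holds — descendants of V6 are {V2, V7}; none are in {V3, V9}.
Condition 2 (every backdoor path blocked by {V3, V9}):
  P1: blocked at fork node V3 ∈ conditioning set.
  P2: blocked at fork node V3 ∈ conditioning set.
  P3: blocked at fork node V3 ∈ conditioning set.
  P4: blocked at fork node V3 ∈ conditioning set.
  P5: blocked at fork node V3 ∈ conditioning set.
  P6: blocked at chain node V9 ∈ conditioning set.
  P7: blocked at chain node V9 ∈ conditioning set.
{V3, V9} satisfies the backdoor criterion.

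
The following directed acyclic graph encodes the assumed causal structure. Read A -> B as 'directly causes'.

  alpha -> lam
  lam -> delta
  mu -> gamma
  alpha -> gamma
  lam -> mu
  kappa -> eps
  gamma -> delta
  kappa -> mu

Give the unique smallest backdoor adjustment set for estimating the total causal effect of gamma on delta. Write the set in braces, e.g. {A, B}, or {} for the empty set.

{lam}

Variables eligible for adjustment (non-descendants of gamma, excluding gamma and delta): {alpha, eps, kappa, lam, mu}.
Backdoor paths from gamma to delta:
  P1: gamma <- alpha -> lam -> delta
  P2: gamma <- mu <- lam -> delta
The empty set is not sufficient: P1 (gamma <- alpha -> lam -> delta) has no collider blocking it and no conditioned non-collider, so it is open.
Try {lam}:
  P1: blocked at chain node lam ∈ conditioning set.
  P2: blocked at fork node lam ∈ conditioning set.
{lam} contains no descendant of gamma and blocks every backdoor path.
No other singleton works — e.g. {alpha} leaves P2 open — so {lam} is the unique smallest valid adjustment set.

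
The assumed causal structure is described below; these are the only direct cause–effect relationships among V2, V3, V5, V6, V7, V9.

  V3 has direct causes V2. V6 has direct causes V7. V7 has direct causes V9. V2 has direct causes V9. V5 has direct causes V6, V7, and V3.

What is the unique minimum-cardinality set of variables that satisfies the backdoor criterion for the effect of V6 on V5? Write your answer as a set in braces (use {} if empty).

Variables eligible for adjustment (non-descendants of V6, excluding V6 and V5): {V2, V3, V7, V9}.
Backdoor paths from V6 to V5:
  P1: V6 <- V7 <- V9 -> V2 -> V3 -> V5
  P2: V6 <- V7 -> V5
The empty set is not sufficient: P1 (V6 <- V7 <- V9 -> V2 -> V3 -> V5) has no collider blocking it and no conditioned non-collider, so it is open.
Try {V7}:
  P1: blocked at chain node V7 ∈ conditioning set.
  P2: blocked at fork node V7 ∈ conditioning set.
{V7} contains no descendant of V6 and blocks every backdoor path.
No other singleton works — e.g. {V9} leaves P2 open — so {V7} is the unique smallest valid adjustment set.

{V7}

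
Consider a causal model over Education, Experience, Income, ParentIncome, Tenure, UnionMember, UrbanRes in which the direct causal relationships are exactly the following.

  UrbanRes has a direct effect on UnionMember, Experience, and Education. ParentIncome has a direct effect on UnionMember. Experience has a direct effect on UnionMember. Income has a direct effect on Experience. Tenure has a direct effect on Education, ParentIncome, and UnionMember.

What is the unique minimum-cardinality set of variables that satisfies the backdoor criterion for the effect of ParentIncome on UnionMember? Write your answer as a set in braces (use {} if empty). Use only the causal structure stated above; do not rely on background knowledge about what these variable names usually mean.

Variables eligible for adjustment (non-descendants of ParentIncome, excluding ParentIncome and UnionMember): {Education, Experience, Income, Tenure, UrbanRes}.
Backdoor paths from ParentIncome to UnionMember:
  P1: ParentIncome <- Tenure -> UnionMember
  P2: ParentIncome <- Tenure -> Education <- UrbanRes -> Experience -> UnionMember
  P3: ParentIncome <- Tenure -> Education <- UrbanRes -> UnionMember
The empty set is not sufficient: P1 (ParentIncome <- Tenure -> UnionMember) has no collider blocking it and no conditioned non-collider, so it is open.
Try {Tenure}:
  P1: blocked at fork node Tenure ∈ conditioning set.
  P2: blocked at fork node Tenure ∈ conditioning set.
  P3: blocked at fork node Tenure ∈ conditioning set.
{Tenure} contains no descendant of ParentIncome and blocks every backdoor path.
No other singleton works — e.g. {Income} leaves P1 open — so {Tenure} is the unique smallest valid adjustment set.

{Tenure}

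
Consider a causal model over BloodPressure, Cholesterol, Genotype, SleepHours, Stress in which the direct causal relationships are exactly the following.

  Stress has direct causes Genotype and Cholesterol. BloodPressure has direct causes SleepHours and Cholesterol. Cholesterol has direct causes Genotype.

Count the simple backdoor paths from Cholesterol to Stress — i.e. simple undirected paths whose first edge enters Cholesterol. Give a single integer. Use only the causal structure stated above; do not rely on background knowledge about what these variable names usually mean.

1

A backdoor path from Cholesterol to Stress is any simple undirected path whose first edge points into Cholesterol (i.e. leaves Cholesterol via a parent).
Parents of Cholesterol: {Genotype}.
Enumerating:
  P1: Cholesterol <- Genotype -> Stress
That exhausts the simple backdoor paths. Count: 1.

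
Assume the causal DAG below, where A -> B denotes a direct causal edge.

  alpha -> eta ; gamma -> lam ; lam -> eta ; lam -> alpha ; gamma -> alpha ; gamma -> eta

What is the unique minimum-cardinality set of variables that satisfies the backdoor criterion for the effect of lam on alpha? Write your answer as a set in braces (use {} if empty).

{gamma}

Variables eligible for adjustment (non-descendants of lam, excluding lam and alpha): {gamma}.
Backdoor paths from lam to alpha:
  P1: lam <- gamma -> alpha
  P2: lam <- gamma -> eta <- alpha
The empty set is not sufficient: P1 (lam <- gamma -> alpha) has no collider blocking it and no conditioned non-collider, so it is open.
Try {gamma}:
  P1: blocked at fork node gamma ∈ conditioning set.
  P2: blocked at fork node gamma ∈ conditioning set.
{gamma} contains no descendant of lam and blocks every backdoor path.
{gamma} is the unique smallest valid adjustment set.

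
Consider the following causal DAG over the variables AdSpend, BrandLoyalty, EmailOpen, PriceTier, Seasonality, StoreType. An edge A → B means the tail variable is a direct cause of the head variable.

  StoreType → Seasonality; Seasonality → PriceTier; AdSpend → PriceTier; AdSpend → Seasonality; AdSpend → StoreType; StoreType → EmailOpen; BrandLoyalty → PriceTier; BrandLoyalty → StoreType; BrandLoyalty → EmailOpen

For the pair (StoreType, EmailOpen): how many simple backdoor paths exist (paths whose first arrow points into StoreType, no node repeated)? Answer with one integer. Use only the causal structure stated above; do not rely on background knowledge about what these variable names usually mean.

3

A backdoor path from StoreType to EmailOpen is any simple undirected path whose first edge points into StoreType (i.e. leaves StoreType via a parent).
Parents of StoreType: {AdSpend, BrandLoyalty}.
Enumerating:
  P1: StoreType <- AdSpend -> Seasonality -> PriceTier <- BrandLoyalty -> EmailOpen
  P2: StoreType <- AdSpend -> PriceTier <- BrandLoyalty -> EmailOpen
  P3: StoreType <- BrandLoyalty -> EmailOpen
That exhausts the simple backdoor paths. Count: 3.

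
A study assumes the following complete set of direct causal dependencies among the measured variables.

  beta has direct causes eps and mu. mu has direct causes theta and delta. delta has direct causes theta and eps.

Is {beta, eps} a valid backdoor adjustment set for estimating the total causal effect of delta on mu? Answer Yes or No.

Backdoor paths from delta to mu (paths whose first edge points into delta):
  P1: delta <- eps -> beta <- mu
  P2: delta <- theta -> mu
Condition 1 (no descendant of delta in the set): FAILS — beta is a descendant of delta.
Condition 2 (every backdoor path blocked by {beta, eps}):
  P1: blocked at fork node eps ∈ conditioning set.
  P2: open — no interior node is in the conditioning set.
{beta, eps} does not satisfy the backdoor criterion.

No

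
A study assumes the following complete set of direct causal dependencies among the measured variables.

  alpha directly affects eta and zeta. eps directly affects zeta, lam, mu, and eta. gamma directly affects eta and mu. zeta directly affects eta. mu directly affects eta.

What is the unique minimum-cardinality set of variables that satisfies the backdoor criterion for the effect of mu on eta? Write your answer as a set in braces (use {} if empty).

{eps, gamma}

Variables eligible for adjustment (non-descendants of mu, excluding mu and eta): {alpha, eps, gamma, lam, zeta}.
Backdoor paths from mu to eta:
  P1: mu <- eps -> zeta <- alpha -> eta
  P2: mu <- eps -> zeta -> eta
  P3: mu <- eps -> eta
  P4: mu <- gamma -> eta
The empty set is not sufficient: P2 (mu <- eps -> zeta -> eta) has no collider blocking it and no conditioned non-collider, so it is open.
Try {eps, gamma}:
  P1: blocked at fork node eps ∈ conditioning set.
  P2: blocked at fork node eps ∈ conditioning set.
  P3: blocked at fork node eps ∈ conditioning set.
  P4: blocked at fork node gamma ∈ conditioning set.
{eps, gamma} contains no descendant of mu and blocks every backdoor path.
Every element of {eps, gamma} is needed (dropping eps leaves P2 open; dropping gamma leaves P4 open), so no proper subset is valid.
Among all size-2 subsets of the eligible variables, only {eps, gamma} blocks every backdoor path, so it is the unique smallest valid adjustment set.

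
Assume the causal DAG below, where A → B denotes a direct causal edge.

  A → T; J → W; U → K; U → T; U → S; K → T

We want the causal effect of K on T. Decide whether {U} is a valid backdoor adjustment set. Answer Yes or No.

Backdoor paths from K to T (paths whose first edge points into K):
  P1: K <- U -> T
Condition 1 (no descendant of K in the set): holds — descendants of K are {T}; none are in {U}.
Condition 2 (every backdoor path blocked by {U}):
  P1: blocked at fork node U ∈ conditioning set.
{U} satisfies the backdoor criterion.

Yes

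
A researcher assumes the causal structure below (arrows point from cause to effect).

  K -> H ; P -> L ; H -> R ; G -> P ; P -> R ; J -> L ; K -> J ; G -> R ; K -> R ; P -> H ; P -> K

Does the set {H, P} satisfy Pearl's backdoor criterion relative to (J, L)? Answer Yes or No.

Backdoor paths from J to L (paths whose first edge points into J):
  P1: J <- K <- P -> L
  P2: J <- K -> H <- P -> L
  P3: J <- K -> H -> R <- G -> P -> L
  P4: J <- K -> H -> R <- P -> L
  P5: J <- K -> R <- G -> P -> L
  P6: J <- K -> R <- P -> L
  P7: J <- K -> R <- H <- P -> L
Condition 1 (no descendant of J in the set): holds — descendants of J are {L}; none are in {H, P}.
Condition 2 (every backdoor path blocked by {H, P}):
  P1: blocked at fork node P ∈ conditioning set.
  P2: blocked at fork node P ∈ conditioning set.
  P3: blocked at chain node H ∈ conditioning set.
  P4: blocked at chain node H ∈ conditioning set.
  P5: blocked at collider R (neither it nor any descendant is in the conditioning set).
  P6: blocked at collider R (neither it nor any descendant is in the conditioning set).
  P7: blocked at collider R (neither it nor any descendant is in the conditioning set).
{H, P} satisfies the backdoor criterion.

Yes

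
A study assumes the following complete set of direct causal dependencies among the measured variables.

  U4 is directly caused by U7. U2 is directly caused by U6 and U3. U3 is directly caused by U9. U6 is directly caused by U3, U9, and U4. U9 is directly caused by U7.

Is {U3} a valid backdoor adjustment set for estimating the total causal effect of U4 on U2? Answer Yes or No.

Backdoor paths from U4 to U2 (paths whose first edge points into U4):
  P1: U4 <- U7 -> U9 -> U3 -> U6 -> U2
  P2: U4 <- U7 -> U9 -> U3 -> U2
  P3: U4 <- U7 -> U9 -> U6 <- U3 -> U2
  P4: U4 <- U7 -> U9 -> U6 -> U2
Condition 1 (no descendant of U4 in the set): holds — descendants of U4 are {U2, U6}; none are in {U3}.
Condition 2 (every backdoor path blocked by {U3}):
  P1: blocked at chain node U3 ∈ conditioning set.
  P2: blocked at chain node U3 ∈ conditioning set.
  P3: blocked at collider U6 (neither it nor any descendant is in the conditioning set).
  P4: open — no interior node is in the conditioning set.
{U3} does not satisfy the backdoor criterion.

No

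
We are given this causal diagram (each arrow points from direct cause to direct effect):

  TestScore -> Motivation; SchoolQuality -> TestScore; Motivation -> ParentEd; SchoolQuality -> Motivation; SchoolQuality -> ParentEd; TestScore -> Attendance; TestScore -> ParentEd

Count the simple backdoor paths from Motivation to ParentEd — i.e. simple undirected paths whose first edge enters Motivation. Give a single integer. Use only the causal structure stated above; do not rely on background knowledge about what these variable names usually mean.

4

A backdoor path from Motivation to ParentEd is any simple undirected path whose first edge points into Motivation (i.e. leaves Motivation via a parent).
Parents of Motivation: {SchoolQuality, TestScore}.
Enumerating:
  P1: Motivation <- SchoolQuality -> TestScore -> ParentEd
  P2: Motivation <- SchoolQuality -> ParentEd
  P3: Motivation <- TestScore <- SchoolQuality -> ParentEd
  P4: Motivation <- TestScore -> ParentEd
That exhausts the simple backdoor paths. Count: 4.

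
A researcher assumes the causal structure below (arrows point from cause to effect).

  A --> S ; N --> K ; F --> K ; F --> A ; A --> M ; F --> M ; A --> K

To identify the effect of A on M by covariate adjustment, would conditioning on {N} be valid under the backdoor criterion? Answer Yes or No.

Backdoor paths from A to M (paths whose first edge points into A):
  P1: A <- F -> M
Condition 1 (no descendant of A in the set): holds — descendants of A are {K, M, S}; none are in {N}.
Condition 2 (every backdoor path blocked by {N}):
  P1: open — no interior node is in the conditioning set.
{N} does not satisfy the backdoor criterion.

No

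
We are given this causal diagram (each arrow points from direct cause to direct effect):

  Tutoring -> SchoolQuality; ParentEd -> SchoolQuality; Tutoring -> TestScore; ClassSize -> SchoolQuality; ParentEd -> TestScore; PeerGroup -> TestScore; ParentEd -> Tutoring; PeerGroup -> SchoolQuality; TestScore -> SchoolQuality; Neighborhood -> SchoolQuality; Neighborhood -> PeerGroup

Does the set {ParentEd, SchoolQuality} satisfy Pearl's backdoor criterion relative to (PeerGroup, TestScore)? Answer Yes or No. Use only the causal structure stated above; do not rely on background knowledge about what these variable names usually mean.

Backdoor paths from PeerGroup to TestScore (paths whose first edge points into PeerGroup):
  P1: PeerGroup <- Neighborhood -> SchoolQuality <- ParentEd -> Tutoring -> TestScore
  P2: PeerGroup <- Neighborhood -> SchoolQuality <- ParentEd -> TestScore
  P3: PeerGroup <- Neighborhood -> SchoolQuality <- Tutoring <- ParentEd -> TestScore
  P4: PeerGroup <- Neighborhood -> SchoolQuality <- Tutoring -> TestScore
  P5: PeerGroup <- Neighborhood -> SchoolQuality <- TestScore
Condition 1 (no descendant of PeerGroup in the set): FAILS — SchoolQuality is a descendant of PeerGroup.
Condition 2 (every backdoor path blocked by {ParentEd, SchoolQuality}):
  P1: blocked at fork node ParentEd ∈ conditioning set.
  P2: blocked at fork node ParentEd ∈ conditioning set.
  P3: blocked at fork node ParentEd ∈ conditioning set.
  P4: open — collider(s) SchoolQuality are conditioned on (or have a conditioned descendant) and no non-collider on the path is in the set.
  P5: open — collider(s) SchoolQuality are conditioned on (or have a conditioned descendant) and no non-collider on the path is in the set.
{ParentEd, SchoolQuality} does not satisfy the backdoor criterion.

No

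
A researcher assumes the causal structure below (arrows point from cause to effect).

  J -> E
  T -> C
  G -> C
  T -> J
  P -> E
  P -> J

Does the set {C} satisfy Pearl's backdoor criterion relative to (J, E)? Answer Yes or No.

No

Backdoor paths from J to E (paths whose first edge points into J):
  P1: J <- P -> E
Condition 1 (no descendant of J in the set): holds — descendants of J are {E}; none are in {C}.
Condition 2 (every backdoor path blocked by {C}):
  P1: open — no interior node is in the conditioning set.
{C} does not satisfy the backdoor criterion.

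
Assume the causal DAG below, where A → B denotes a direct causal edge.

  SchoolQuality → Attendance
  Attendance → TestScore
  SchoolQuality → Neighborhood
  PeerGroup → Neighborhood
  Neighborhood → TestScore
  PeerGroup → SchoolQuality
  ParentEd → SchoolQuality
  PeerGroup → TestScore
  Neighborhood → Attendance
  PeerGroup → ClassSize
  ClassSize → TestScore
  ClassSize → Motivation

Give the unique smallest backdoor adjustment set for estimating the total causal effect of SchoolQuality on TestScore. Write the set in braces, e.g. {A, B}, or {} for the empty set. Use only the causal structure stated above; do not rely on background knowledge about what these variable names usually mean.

Variables eligible for adjustment (non-descendants of SchoolQuality, excluding SchoolQuality and TestScore): {ClassSize, Motivation, ParentEd, PeerGroup}.
Backdoor paths from SchoolQuality to TestScore:
  P1: SchoolQuality <- PeerGroup -> ClassSize -> TestScore
  P2: SchoolQuality <- PeerGroup -> Neighborhood -> Attendance -> TestScore
  P3: SchoolQuality <- PeerGroup -> Neighborhood -> TestScore
  P4: SchoolQuality <- PeerGroup -> TestScore
The empty set is not sufficient: P1 (SchoolQuality <- PeerGroup -> ClassSize -> TestScore) has no collider blocking it and no conditioned non-collider, so it is open.
Try {PeerGroup}:
  P1: blocked at fork node PeerGroup ∈ conditioning set.
  P2: blocked at fork node PeerGroup ∈ conditioning set.
  P3: blocked at fork node PeerGroup ∈ conditioning set.
  P4: blocked at fork node PeerGroup ∈ conditioning set.
{PeerGroup} contains no descendant of SchoolQuality and blocks every backdoor path.
No other singleton works — e.g. {ParentEd} leaves P1 open — so {PeerGroup} is the unique smallest valid adjustment set.

{PeerGroup}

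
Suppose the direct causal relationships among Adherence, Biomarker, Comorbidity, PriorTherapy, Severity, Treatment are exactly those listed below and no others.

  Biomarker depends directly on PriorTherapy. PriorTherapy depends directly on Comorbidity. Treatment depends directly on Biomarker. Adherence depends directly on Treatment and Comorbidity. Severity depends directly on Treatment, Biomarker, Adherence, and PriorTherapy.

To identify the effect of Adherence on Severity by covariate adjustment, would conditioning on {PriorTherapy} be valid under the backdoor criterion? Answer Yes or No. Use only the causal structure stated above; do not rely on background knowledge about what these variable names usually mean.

Backdoor paths from Adherence to Severity (paths whose first edge points into Adherence):
  P1: Adherence <- Comorbidity -> PriorTherapy -> Biomarker -> Treatment -> Severity
  P2: Adherence <- Comorbidity -> PriorTherapy -> Biomarker -> Severity
  P3: Adherence <- Comorbidity -> PriorTherapy -> Severity
  P4: Adherence <- Treatment <- Biomarker <- PriorTherapy -> Severity
  P5: Adherence <- Treatment <- Biomarker -> Severity
  P6: Adherence <- Treatment -> Severity
Condition 1 (no descendant of Adherence in the set): holds — descendants of Adherence are {Severity}; none are in {PriorTherapy}.
Condition 2 (every backdoor path blocked by {PriorTherapy}):
  P1: blocked at chain node PriorTherapy ∈ conditioning set.
  P2: blocked at chain node PriorTherapy ∈ conditioning set.
  P3: blocked at chain node PriorTherapy ∈ conditioning set.
  P4: blocked at fork node PriorTherapy ∈ conditioning set.
  P5: open — no interior node is in the conditioning set.
  P6: open — no interior node is in the conditioning set.
{PriorTherapy} does not satisfy the backdoor criterion.

No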